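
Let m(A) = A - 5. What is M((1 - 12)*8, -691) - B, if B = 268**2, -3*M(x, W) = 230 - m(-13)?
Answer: -215720/3 ≈ -71907.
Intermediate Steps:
m(A) = -5 + A
M(x, W) = -248/3 (M(x, W) = -(230 - (-5 - 13))/3 = -(230 - 1*(-18))/3 = -(230 + 18)/3 = -1/3*248 = -248/3)
B = 71824
M((1 - 12)*8, -691) - B = -248/3 - 1*71824 = -248/3 - 71824 = -215720/3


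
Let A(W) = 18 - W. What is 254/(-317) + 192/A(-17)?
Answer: 51974/11095 ≈ 4.6844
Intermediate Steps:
254/(-317) + 192/A(-17) = 254/(-317) + 192/(18 - 1*(-17)) = 254*(-1/317) + 192/(18 + 17) = -254/317 + 192/35 = 51974/11095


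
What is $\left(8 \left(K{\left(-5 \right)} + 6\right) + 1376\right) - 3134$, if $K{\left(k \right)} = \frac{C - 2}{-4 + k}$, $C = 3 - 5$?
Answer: $- \frac{15358}{9} \approx -1706.4$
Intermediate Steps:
$C = -2$
$K{\left(k \right)} = - \frac{4}{-4 + k}$ ($K{\left(k \right)} = \frac{-2 - 2}{-4 + k} = - \frac{4}{-4 + k}$)
$\left(8 \left(K{\left(-5 \right)} + 6\right) + 1376\right) - 3134 = \left(8 \left(- \frac{4}{-4 - 5} + 6\right) + 1376\right) - 3134 = \left(8 \left(- \frac{4}{-9} + 6\right) + 1376\right) - 3134 = \left(8 \left(\left(-4\right) \left(- \frac{1}{9}\right) + 6\right) + 1376\right) - 3134 = \left(8 \left(\frac{4}{9} + 6\right) + 1376\right) - 3134 = \left(8 \cdot \frac{58}{9} + 1376\right) - 3134 = \left(\frac{464}{9} + 1376\right) - 3134 = \frac{12848}{9} - 3134 = - \frac{15358}{9}$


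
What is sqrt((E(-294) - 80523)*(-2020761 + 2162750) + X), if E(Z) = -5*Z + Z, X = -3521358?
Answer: I*sqrt(11269922541) ≈ 1.0616e+5*I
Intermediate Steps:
E(Z) = -4*Z
sqrt((E(-294) - 80523)*(-2020761 + 2162750) + X) = sqrt((-4*(-294) - 80523)*(-2020761 + 2162750) - 3521358) = sqrt((1176 - 80523)*141989 - 3521358) = sqrt(-79347*141989 - 3521358) = sqrt(-11266401183 - 3521358) = sqrt(-11269922541) = I*sqrt(11269922541)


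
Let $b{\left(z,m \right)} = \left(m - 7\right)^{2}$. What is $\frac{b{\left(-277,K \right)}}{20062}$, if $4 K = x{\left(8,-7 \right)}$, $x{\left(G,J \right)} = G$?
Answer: $\frac{25}{20062} \approx 0.0012461$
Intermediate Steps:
$K = 2$ ($K = \frac{1}{4} \cdot 8 = 2$)
$b{\left(z,m \right)} = \left(-7 + m\right)^{2}$
$\frac{b{\left(-277,K \right)}}{20062} = \frac{\left(-7 + 2\right)^{2}}{20062} = \left(-5\right)^{2} \cdot \frac{1}{20062} = 25 \cdot \frac{1}{20062} = \frac{25}{20062}$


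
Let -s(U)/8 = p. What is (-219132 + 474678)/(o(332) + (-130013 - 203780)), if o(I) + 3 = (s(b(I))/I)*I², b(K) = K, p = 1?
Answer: -127773/168226 ≈ -0.75953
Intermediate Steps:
s(U) = -8 (s(U) = -8*1 = -8)
o(I) = -3 - 8*I (o(I) = -3 + (-8/I)*I² = -3 - 8*I)
(-219132 + 474678)/(o(332) + (-130013 - 203780)) = (-219132 + 474678)/((-3 - 8*332) + (-130013 - 203780)) = 255546/((-3 - 2656) - 333793) = 255546/(-2659 - 333793) = 255546/(-336452) = 255546*(-1/336452) = -127773/168226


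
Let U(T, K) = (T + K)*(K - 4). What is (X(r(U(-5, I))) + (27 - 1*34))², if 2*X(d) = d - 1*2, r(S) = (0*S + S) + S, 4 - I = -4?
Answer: 16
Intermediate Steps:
I = 8 (I = 4 - 1*(-4) = 4 + 4 = 8)
U(T, K) = (-4 + K)*(K + T) (U(T, K) = (K + T)*(-4 + K) = (-4 + K)*(K + T))
r(S) = 2*S (r(S) = (0 + S) + S = S + S = 2*S)
X(d) = -1 + d/2 (X(d) = (d - 1*2)/2 = (d - 2)/2 = (-2 + d)/2 = -1 + d/2)
(X(r(U(-5, I))) + (27 - 1*34))² = ((-1 + (2*(8² - 4*8 - 4*(-5) + 8*(-5)))/2) + (27 - 1*34))² = ((-1 + (2*(64 - 32 + 20 - 40))/2) + (27 - 34))² = ((-1 + (2*12)/2) - 7)² = ((-1 + (½)*24) - 7)² = ((-1 + 12) - 7)² = (11 - 7)² = 4² = 16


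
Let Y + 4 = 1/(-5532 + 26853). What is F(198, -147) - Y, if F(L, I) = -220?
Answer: -4605337/21321 ≈ -216.00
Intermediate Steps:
Y = -85283/21321 (Y = -4 + 1/(-5532 + 26853) = -4 + 1/21321 = -85283/21321 ≈ -4.0000)
F(198, -147) - Y = -220 - 1*(-85283/21321) = -220 + 85283/21321 = -4605337/21321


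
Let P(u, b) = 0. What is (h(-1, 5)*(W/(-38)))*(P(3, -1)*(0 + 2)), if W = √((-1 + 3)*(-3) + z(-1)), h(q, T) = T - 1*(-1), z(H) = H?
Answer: 0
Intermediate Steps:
h(q, T) = 1 + T (h(q, T) = T + 1 = 1 + T)
W = I*√7 (W = √((-1 + 3)*(-3) - 1) = √(2*(-3) - 1) = √(-6 - 1) = √(-7) = I*√7 ≈ 2.6458*I)
(h(-1, 5)*(W/(-38)))*(P(3, -1)*(0 + 2)) = ((1 + 5)*((I*√7)/(-38)))*(0*(0 + 2)) = (6*((I*√7)*(-1/38)))*(0*2) = (6*(-I*√7/38))*0 = -3*I*√7/19*0 = 0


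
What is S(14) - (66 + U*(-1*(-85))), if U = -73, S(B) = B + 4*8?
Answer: 6185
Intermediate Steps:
S(B) = 32 + B (S(B) = B + 32 = 32 + B)
S(14) - (66 + U*(-1*(-85))) = (32 + 14) - (66 - (-73)*(-85)) = 46 - (66 - 73*85) = 46 - (66 - 6205) = 46 - 1*(-6139) = 46 + 6139 = 6185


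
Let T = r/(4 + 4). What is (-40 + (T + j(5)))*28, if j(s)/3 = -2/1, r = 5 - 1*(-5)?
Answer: -1253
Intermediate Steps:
r = 10 (r = 5 + 5 = 10)
j(s) = -6 (j(s) = 3*(-2/1) = 3*(-2*1) = 3*(-2) = -6)
T = 5/4 (T = 10/(4 + 4) = 10/8 = (⅛)*10 = 5/4 ≈ 1.2500)
(-40 + (T + j(5)))*28 = (-40 + (5/4 - 6))*28 = (-40 - 19/4)*28 = -179/4*28 = -1253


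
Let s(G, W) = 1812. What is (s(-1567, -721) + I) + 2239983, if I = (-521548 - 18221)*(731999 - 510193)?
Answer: -119721761019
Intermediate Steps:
I = -119724002814 (I = -539769*221806 = -119724002814)
(s(-1567, -721) + I) + 2239983 = (1812 - 119724002814) + 2239983 = -119724001002 + 2239983 = -119721761019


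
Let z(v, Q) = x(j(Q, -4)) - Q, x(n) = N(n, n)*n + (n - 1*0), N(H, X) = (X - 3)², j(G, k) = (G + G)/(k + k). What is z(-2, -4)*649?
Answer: 5841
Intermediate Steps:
j(G, k) = G/k (j(G, k) = (2*G)/((2*k)) = (2*G)*(1/(2*k)) = G/k)
N(H, X) = (-3 + X)²
x(n) = n + n*(-3 + n)² (x(n) = (-3 + n)²*n + (n - 1*0) = n*(-3 + n)² + (n + 0) = n*(-3 + n)² + n = n + n*(-3 + n)²)
z(v, Q) = -Q - Q*(1 + (-3 - Q/4)²)/4 (z(v, Q) = (Q/(-4))*(1 + (-3 + Q/(-4))²) - Q = (Q*(-¼))*(1 + (-3 + Q*(-¼))²) - Q = (-Q/4)*(1 + (-3 - Q/4)²) - Q = -Q*(1 + (-3 - Q/4)²)/4 - Q = -Q - Q*(1 + (-3 - Q/4)²)/4)
z(-2, -4)*649 = -1/64*(-4)*(80 + (12 - 4)²)*649 = -1/64*(-4)*(80 + 8²)*649 = -1/64*(-4)*(80 + 64)*649 = -1/64*(-4)*144*649 = 9*649 = 5841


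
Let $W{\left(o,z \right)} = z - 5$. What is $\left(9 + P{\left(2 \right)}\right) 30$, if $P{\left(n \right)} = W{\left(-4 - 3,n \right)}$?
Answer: $180$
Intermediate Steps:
$W{\left(o,z \right)} = -5 + z$
$P{\left(n \right)} = -5 + n$
$\left(9 + P{\left(2 \right)}\right) 30 = \left(9 + \left(-5 + 2\right)\right) 30 = \left(9 - 3\right) 30 = 6 \cdot 30 = 180$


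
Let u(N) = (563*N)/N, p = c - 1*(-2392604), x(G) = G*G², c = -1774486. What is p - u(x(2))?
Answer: 617555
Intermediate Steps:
x(G) = G³
p = 618118 (p = -1774486 - 1*(-2392604) = -1774486 + 2392604 = 618118)
u(N) = 563
p - u(x(2)) = 618118 - 1*563 = 618118 - 563 = 617555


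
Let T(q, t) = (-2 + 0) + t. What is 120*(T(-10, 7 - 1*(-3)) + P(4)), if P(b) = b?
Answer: 1440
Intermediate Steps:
T(q, t) = -2 + t
120*(T(-10, 7 - 1*(-3)) + P(4)) = 120*((-2 + (7 - 1*(-3))) + 4) = 120*((-2 + (7 + 3)) + 4) = 120*((-2 + 10) + 4) = 120*(8 + 4) = 120*12 = 1440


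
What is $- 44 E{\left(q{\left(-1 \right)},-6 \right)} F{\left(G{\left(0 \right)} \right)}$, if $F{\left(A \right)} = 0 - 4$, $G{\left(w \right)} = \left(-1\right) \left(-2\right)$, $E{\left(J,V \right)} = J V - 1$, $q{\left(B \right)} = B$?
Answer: $880$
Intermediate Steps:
$E{\left(J,V \right)} = -1 + J V$
$G{\left(w \right)} = 2$
$F{\left(A \right)} = -4$ ($F{\left(A \right)} = 0 - 4 = -4$)
$- 44 E{\left(q{\left(-1 \right)},-6 \right)} F{\left(G{\left(0 \right)} \right)} = - 44 \left(-1 - -6\right) \left(-4\right) = - 44 \left(-1 + 6\right) \left(-4\right) = \left(-44\right) 5 \left(-4\right) = \left(-220\right) \left(-4\right) = 880$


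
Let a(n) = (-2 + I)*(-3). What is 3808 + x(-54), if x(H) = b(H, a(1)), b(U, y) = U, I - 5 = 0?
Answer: 3754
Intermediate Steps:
I = 5 (I = 5 + 0 = 5)
a(n) = -9 (a(n) = (-2 + 5)*(-3) = 3*(-3) = -9)
x(H) = H
3808 + x(-54) = 3808 - 54 = 3754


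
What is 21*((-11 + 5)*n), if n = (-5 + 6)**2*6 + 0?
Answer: -756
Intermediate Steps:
n = 6 (n = 1**2*6 + 0 = 1*6 + 0 = 6 + 0 = 6)
21*((-11 + 5)*n) = 21*((-11 + 5)*6) = 21*(-6*6) = 21*(-36) = -756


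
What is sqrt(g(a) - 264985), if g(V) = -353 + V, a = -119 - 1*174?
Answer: I*sqrt(265631) ≈ 515.39*I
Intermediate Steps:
a = -293 (a = -119 - 174 = -293)
sqrt(g(a) - 264985) = sqrt((-353 - 293) - 264985) = sqrt(-646 - 264985) = sqrt(-265631) = I*sqrt(265631)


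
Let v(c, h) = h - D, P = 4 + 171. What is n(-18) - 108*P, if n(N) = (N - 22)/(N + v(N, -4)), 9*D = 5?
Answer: -3836340/203 ≈ -18898.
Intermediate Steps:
D = 5/9 (D = (⅑)*5 = 5/9 ≈ 0.55556)
P = 175
v(c, h) = -5/9 + h (v(c, h) = h - 1*5/9 = h - 5/9 = -5/9 + h)
n(N) = (-22 + N)/(-41/9 + N) (n(N) = (N - 22)/(N + (-5/9 - 4)) = (-22 + N)/(N - 41/9) = (-22 + N)/(-41/9 + N))
n(-18) - 108*P = 9*(-22 - 18)/(-41 + 9*(-18)) - 108*175 = 9*(-40)/(-41 - 162) - 18900 = 9*(-40)/(-203) - 18900 = 9*(-1/203)*(-40) - 18900 = 360/203 - 18900 = -3836340/203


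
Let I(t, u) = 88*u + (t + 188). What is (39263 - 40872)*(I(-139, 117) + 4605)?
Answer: -24054550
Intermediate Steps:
I(t, u) = 188 + t + 88*u (I(t, u) = 88*u + (188 + t) = 188 + t + 88*u)
(39263 - 40872)*(I(-139, 117) + 4605) = (39263 - 40872)*((188 - 139 + 88*117) + 4605) = -1609*((188 - 139 + 10296) + 4605) = -1609*(10345 + 4605) = -1609*14950 = -24054550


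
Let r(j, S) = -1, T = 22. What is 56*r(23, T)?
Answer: -56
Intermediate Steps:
56*r(23, T) = 56*(-1) = -56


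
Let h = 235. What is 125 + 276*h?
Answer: 64985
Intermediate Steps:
125 + 276*h = 125 + 276*235 = 125 + 64860 = 64985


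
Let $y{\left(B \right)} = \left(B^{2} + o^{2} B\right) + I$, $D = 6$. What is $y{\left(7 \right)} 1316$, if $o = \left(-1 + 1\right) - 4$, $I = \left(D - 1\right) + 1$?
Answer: $219772$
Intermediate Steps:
$I = 6$ ($I = \left(6 - 1\right) + 1 = 5 + 1 = 6$)
$o = -4$ ($o = 0 - 4 = -4$)
$y{\left(B \right)} = 6 + B^{2} + 16 B$ ($y{\left(B \right)} = \left(B^{2} + \left(-4\right)^{2} B\right) + 6 = \left(B^{2} + 16 B\right) + 6 = 6 + B^{2} + 16 B$)
$y{\left(7 \right)} 1316 = \left(6 + 7^{2} + 16 \cdot 7\right) 1316 = \left(6 + 49 + 112\right) 1316 = 167 \cdot 1316 = 219772$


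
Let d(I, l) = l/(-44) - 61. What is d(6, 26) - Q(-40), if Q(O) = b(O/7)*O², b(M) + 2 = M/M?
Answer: 33845/22 ≈ 1538.4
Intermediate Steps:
b(M) = -1 (b(M) = -2 + M/M = -2 + 1 = -1)
d(I, l) = -61 - l/44 (d(I, l) = -l/44 - 61 = -61 - l/44)
Q(O) = -O²
d(6, 26) - Q(-40) = (-61 - 1/44*26) - (-1)*(-40)² = (-61 - 13/22) - (-1)*1600 = -1355/22 - 1*(-1600) = -1355/22 + 1600 = 33845/22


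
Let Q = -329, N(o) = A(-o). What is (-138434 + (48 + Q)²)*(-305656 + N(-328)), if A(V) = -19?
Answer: 18179409275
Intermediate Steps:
N(o) = -19
(-138434 + (48 + Q)²)*(-305656 + N(-328)) = (-138434 + (48 - 329)²)*(-305656 - 19) = (-138434 + (-281)²)*(-305675) = (-138434 + 78961)*(-305675) = -59473*(-305675) = 18179409275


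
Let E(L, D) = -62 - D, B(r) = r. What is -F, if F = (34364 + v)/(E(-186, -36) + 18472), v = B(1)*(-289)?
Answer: -34075/18446 ≈ -1.8473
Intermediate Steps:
v = -289 (v = 1*(-289) = -289)
F = 34075/18446 (F = (34364 - 289)/((-62 - 1*(-36)) + 18472) = 34075/((-62 + 36) + 18472) = 34075/(-26 + 18472) = 34075/18446 ≈ 1.8473)
-F = -1*34075/18446 = -34075/18446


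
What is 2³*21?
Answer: 168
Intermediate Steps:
2³*21 = 8*21 = 168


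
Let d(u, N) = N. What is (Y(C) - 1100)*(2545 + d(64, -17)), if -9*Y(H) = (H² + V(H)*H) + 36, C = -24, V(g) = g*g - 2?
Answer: 2750464/3 ≈ 9.1682e+5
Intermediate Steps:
V(g) = -2 + g² (V(g) = g² - 2 = -2 + g²)
Y(H) = -4 - H²/9 - H*(-2 + H²)/9 (Y(H) = -((H² + (-2 + H²)*H) + 36)/9 = -((H² + H*(-2 + H²)) + 36)/9 = -(36 + H² + H*(-2 + H²))/9 = -4 - H²/9 - H*(-2 + H²)/9)
(Y(C) - 1100)*(2545 + d(64, -17)) = ((-4 - ⅑*(-24)² - ⅑*(-24)³ + (2/9)*(-24)) - 1100)*(2545 - 17) = ((-4 - ⅑*576 - ⅑*(-13824) - 16/3) - 1100)*2528 = ((-4 - 64 + 1536 - 16/3) - 1100)*2528 = (4388/3 - 1100)*2528 = (1088/3)*2528 = 2750464/3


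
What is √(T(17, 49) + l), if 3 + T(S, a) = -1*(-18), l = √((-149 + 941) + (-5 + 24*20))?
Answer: √(15 + √1267) ≈ 7.1130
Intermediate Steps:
l = √1267 (l = √(792 + (-5 + 480)) = √(792 + 475) = √1267 ≈ 35.595)
T(S, a) = 15 (T(S, a) = -3 - 1*(-18) = -3 + 18 = 15)
√(T(17, 49) + l) = √(15 + √1267)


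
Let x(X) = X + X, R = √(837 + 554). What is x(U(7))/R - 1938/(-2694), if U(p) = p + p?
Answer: 323/449 + 28*√1391/1391 ≈ 1.4701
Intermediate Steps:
U(p) = 2*p
R = √1391 ≈ 37.296
x(X) = 2*X
x(U(7))/R - 1938/(-2694) = (2*(2*7))/(√1391) - 1938/(-2694) = (2*14)*(√1391/1391) - 1938*(-1/2694) = 28*(√1391/1391) + 323/449 = 28*√1391/1391 + 323/449 = 323/449 + 28*√1391/1391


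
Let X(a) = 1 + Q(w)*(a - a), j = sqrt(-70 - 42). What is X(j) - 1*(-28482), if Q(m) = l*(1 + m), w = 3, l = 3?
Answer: 28483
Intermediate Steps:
Q(m) = 3 + 3*m (Q(m) = 3*(1 + m) = 3 + 3*m)
j = 4*I*sqrt(7) (j = sqrt(-112) = 4*I*sqrt(7) ≈ 10.583*I)
X(a) = 1 (X(a) = 1 + (3 + 3*3)*(a - a) = 1 + (3 + 9)*0 = 1 + 12*0 = 1 + 0 = 1)
X(j) - 1*(-28482) = 1 - 1*(-28482) = 1 + 28482 = 28483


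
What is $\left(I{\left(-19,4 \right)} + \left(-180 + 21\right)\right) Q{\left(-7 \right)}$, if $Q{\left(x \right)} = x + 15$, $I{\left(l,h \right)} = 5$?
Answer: $-1232$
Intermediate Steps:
$Q{\left(x \right)} = 15 + x$
$\left(I{\left(-19,4 \right)} + \left(-180 + 21\right)\right) Q{\left(-7 \right)} = \left(5 + \left(-180 + 21\right)\right) \left(15 - 7\right) = \left(5 - 159\right) 8 = \left(-154\right) 8 = -1232$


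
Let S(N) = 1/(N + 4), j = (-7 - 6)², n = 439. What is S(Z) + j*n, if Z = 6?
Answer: 741911/10 ≈ 74191.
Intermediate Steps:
j = 169 (j = (-13)² = 169)
S(N) = 1/(4 + N)
S(Z) + j*n = 1/(4 + 6) + 169*439 = 1/10 + 74191 = ⅒ + 74191 = 741911/10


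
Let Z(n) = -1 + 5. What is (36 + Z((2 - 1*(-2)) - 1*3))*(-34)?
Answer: -1360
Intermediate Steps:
Z(n) = 4
(36 + Z((2 - 1*(-2)) - 1*3))*(-34) = (36 + 4)*(-34) = 40*(-34) = -1360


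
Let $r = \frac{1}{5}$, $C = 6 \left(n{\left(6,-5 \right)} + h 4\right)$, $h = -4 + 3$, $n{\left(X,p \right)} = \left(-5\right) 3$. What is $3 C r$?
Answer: $- \frac{342}{5} \approx -68.4$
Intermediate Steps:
$n{\left(X,p \right)} = -15$
$h = -1$
$C = -114$ ($C = 6 \left(-15 - 4\right) = 6 \left(-19\right) = -114$)
$r = \frac{1}{5} \approx 0.2$
$3 C r = 3 \left(-114\right) \frac{1}{5} = \left(-342\right) \frac{1}{5} = - \frac{342}{5}$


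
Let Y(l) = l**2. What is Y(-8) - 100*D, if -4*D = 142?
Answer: 3614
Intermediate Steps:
D = -71/2 (D = -1/4*142 = -71/2 ≈ -35.500)
Y(-8) - 100*D = (-8)**2 - 100*(-71/2) = 64 + 3550 = 3614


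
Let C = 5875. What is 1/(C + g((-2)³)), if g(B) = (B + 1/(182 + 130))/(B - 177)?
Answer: 11544/67821499 ≈ 0.00017021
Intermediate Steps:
g(B) = (1/312 + B)/(-177 + B) (g(B) = (B + 1/312)/(-177 + B) = (1/312 + B)/(-177 + B))
1/(C + g((-2)³)) = 1/(5875 + (1/312 + (-2)³)/(-177 + (-2)³)) = 1/(5875 + (1/312 - 8)/(-177 - 8)) = 1/(5875 - 2495/312/(-185)) = 1/(5875 - 1/185*(-2495/312)) = 1/(5875 + 499/11544) = 1/(67821499/11544) = 11544/67821499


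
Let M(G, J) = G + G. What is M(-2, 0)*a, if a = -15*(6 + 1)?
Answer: 420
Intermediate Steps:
M(G, J) = 2*G
a = -105 (a = -15*7 = -105)
M(-2, 0)*a = (2*(-2))*(-105) = -4*(-105) = 420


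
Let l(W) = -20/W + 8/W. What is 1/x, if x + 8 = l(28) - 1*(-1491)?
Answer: 7/10378 ≈ 0.00067450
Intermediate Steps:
l(W) = -12/W
x = 10378/7 (x = -8 + (-12/28 - 1*(-1491)) = -8 + (-12*1/28 + 1491) = -8 + (-3/7 + 1491) = -8 + 10434/7 = 10378/7 ≈ 1482.6)
1/x = 1/(10378/7) = 7/10378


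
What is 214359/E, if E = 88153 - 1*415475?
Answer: -214359/327322 ≈ -0.65489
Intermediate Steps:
E = -327322 (E = 88153 - 415475 = -327322)
214359/E = 214359/(-327322) = 214359*(-1/327322) = -214359/327322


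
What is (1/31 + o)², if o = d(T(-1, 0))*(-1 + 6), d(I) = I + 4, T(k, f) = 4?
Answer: 1540081/961 ≈ 1602.6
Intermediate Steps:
d(I) = 4 + I
o = 40 (o = (4 + 4)*(-1 + 6) = 8*5 = 40)
(1/31 + o)² = (1/31 + 40)² = (1241/31)² = 1540081/961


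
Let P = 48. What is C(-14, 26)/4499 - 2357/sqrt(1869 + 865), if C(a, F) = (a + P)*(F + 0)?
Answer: 884/4499 - 2357*sqrt(2734)/2734 ≈ -44.881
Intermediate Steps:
C(a, F) = F*(48 + a) (C(a, F) = (a + 48)*(F + 0) = (48 + a)*F = F*(48 + a))
C(-14, 26)/4499 - 2357/sqrt(1869 + 865) = (26*(48 - 14))/4499 - 2357/sqrt(1869 + 865) = (26*34)*(1/4499) - 2357*sqrt(2734)/2734 = 884*(1/4499) - 2357*sqrt(2734)/2734 = 884/4499 - 2357*sqrt(2734)/2734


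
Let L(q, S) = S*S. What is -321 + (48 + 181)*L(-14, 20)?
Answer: 91279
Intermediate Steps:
L(q, S) = S**2
-321 + (48 + 181)*L(-14, 20) = -321 + (48 + 181)*20**2 = -321 + 229*400 = -321 + 91600 = 91279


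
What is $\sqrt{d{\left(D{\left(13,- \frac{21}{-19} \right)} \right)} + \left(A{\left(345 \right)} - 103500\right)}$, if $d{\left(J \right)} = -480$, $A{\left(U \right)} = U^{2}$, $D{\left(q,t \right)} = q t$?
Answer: $\sqrt{15045} \approx 122.66$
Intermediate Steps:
$\sqrt{d{\left(D{\left(13,- \frac{21}{-19} \right)} \right)} + \left(A{\left(345 \right)} - 103500\right)} = \sqrt{-480 + \left(345^{2} - 103500\right)} = \sqrt{-480 + \left(119025 - 103500\right)} = \sqrt{-480 + 15525} = \sqrt{15045}$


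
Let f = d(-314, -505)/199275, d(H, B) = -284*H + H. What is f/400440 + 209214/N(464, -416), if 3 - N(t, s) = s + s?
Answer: 1669479210693377/6663106363500 ≈ 250.56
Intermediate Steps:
d(H, B) = -283*H
N(t, s) = 3 - 2*s (N(t, s) = 3 - (s + s) = 3 - 2*s)
f = 88862/199275 (f = -283*(-314)/199275 = 88862*(1/199275) = 88862/199275 ≈ 0.44593)
f/400440 + 209214/N(464, -416) = (88862/199275)/400440 + 209214/(3 - 2*(-416)) = (88862/199275)*(1/400440) + 209214/(3 + 832) = 44431/39898840500 + 209214/835 = 1669479210693377/6663106363500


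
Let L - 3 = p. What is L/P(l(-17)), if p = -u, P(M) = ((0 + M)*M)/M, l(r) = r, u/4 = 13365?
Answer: 53457/17 ≈ 3144.5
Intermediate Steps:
u = 53460 (u = 4*13365 = 53460)
P(M) = M (P(M) = (M*M)/M = M**2/M = M)
p = -53460 (p = -1*53460 = -53460)
L = -53457 (L = 3 - 53460 = -53457)
L/P(l(-17)) = -53457/(-17) = -53457*(-1/17) = 53457/17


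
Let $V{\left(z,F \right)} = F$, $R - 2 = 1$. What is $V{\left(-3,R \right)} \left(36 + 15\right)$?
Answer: $153$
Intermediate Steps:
$R = 3$ ($R = 2 + 1 = 3$)
$V{\left(-3,R \right)} \left(36 + 15\right) = 3 \left(36 + 15\right) = 3 \cdot 51 = 153$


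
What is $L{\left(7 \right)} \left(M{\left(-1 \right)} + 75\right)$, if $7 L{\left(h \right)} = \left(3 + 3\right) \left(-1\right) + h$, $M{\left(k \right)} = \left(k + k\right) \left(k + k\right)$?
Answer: $\frac{79}{7} \approx 11.286$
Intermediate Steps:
$M{\left(k \right)} = 4 k^{2}$ ($M{\left(k \right)} = 2 k 2 k = 4 k^{2}$)
$L{\left(h \right)} = - \frac{6}{7} + \frac{h}{7}$ ($L{\left(h \right)} = \frac{\left(3 + 3\right) \left(-1\right) + h}{7} = \frac{6 \left(-1\right) + h}{7} = \frac{-6 + h}{7} = - \frac{6}{7} + \frac{h}{7}$)
$L{\left(7 \right)} \left(M{\left(-1 \right)} + 75\right) = \left(- \frac{6}{7} + \frac{1}{7} \cdot 7\right) \left(4 \left(-1\right)^{2} + 75\right) = \left(- \frac{6}{7} + 1\right) \left(4 \cdot 1 + 75\right) = \frac{4 + 75}{7} = \frac{1}{7} \cdot 79 = \frac{79}{7}$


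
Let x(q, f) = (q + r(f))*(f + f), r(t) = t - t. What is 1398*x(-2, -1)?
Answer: 5592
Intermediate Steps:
r(t) = 0
x(q, f) = 2*f*q (x(q, f) = (q + 0)*(f + f) = q*(2*f) = 2*f*q)
1398*x(-2, -1) = 1398*(2*(-1)*(-2)) = 1398*4 = 5592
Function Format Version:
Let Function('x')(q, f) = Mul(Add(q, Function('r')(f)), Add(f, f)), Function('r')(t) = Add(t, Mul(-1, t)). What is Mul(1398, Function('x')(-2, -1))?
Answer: 5592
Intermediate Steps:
Function('r')(t) = 0
Function('x')(q, f) = Mul(2, f, q) (Function('x')(q, f) = Mul(Add(q, 0), Add(f, f)) = Mul(q, Mul(2, f)) = Mul(2, f, q))
Mul(1398, Function('x')(-2, -1)) = Mul(1398, Mul(2, -1, -2)) = Mul(1398, 4) = 5592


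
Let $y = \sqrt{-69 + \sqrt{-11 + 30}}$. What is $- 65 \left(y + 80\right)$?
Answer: $-5200 - 65 i \sqrt{69 - \sqrt{19}} \approx -5200.0 - 522.6 i$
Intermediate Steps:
$y = \sqrt{-69 + \sqrt{19}} \approx 8.04 i$
$- 65 \left(y + 80\right) = - 65 \left(\sqrt{-69 + \sqrt{19}} + 80\right) = - 65 \left(80 + \sqrt{-69 + \sqrt{19}}\right) = -5200 - 65 \sqrt{-69 + \sqrt{19}}$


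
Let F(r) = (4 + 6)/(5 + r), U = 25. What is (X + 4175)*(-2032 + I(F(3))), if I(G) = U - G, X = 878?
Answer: -40590749/4 ≈ -1.0148e+7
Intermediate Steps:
F(r) = 10/(5 + r)
I(G) = 25 - G
(X + 4175)*(-2032 + I(F(3))) = (878 + 4175)*(-2032 + (25 - 10/(5 + 3))) = 5053*(-2032 + (25 - 10/8)) = 5053*(-2032 + (25 - 1*5/4)) = 5053*(-2032 + (25 - 5/4)) = 5053*(-2032 + 95/4) = 5053*(-8033/4) = -40590749/4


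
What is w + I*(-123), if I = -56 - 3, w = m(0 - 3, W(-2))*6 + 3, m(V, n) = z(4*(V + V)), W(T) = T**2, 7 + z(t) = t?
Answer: 7074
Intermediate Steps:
z(t) = -7 + t
m(V, n) = -7 + 8*V (m(V, n) = -7 + 4*(V + V) = -7 + 4*(2*V) = -7 + 8*V)
w = -183 (w = (-7 + 8*(0 - 3))*6 + 3 = (-7 + 8*(-3))*6 + 3 = (-7 - 24)*6 + 3 = -31*6 + 3 = -186 + 3 = -183)
I = -59
w + I*(-123) = -183 - 59*(-123) = -183 + 7257 = 7074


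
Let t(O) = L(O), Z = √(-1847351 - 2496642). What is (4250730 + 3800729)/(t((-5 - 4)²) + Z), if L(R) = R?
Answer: 50166783/334658 - 619343*I*√4343993/334658 ≈ 149.9 - 3857.2*I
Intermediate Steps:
Z = I*√4343993 (Z = √(-4343993) = I*√4343993 ≈ 2084.2*I)
t(O) = O
(4250730 + 3800729)/(t((-5 - 4)²) + Z) = (4250730 + 3800729)/((-5 - 4)² + I*√4343993) = 8051459/((-9)² + I*√4343993) = 8051459/(81 + I*√4343993)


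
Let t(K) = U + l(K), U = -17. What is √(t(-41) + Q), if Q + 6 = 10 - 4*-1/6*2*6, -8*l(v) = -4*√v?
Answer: √(-20 + 2*I*√41)/2 ≈ 0.68453 + 2.3385*I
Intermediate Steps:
l(v) = √v/2 (l(v) = -(-1)*√v/2 = √v/2)
t(K) = -17 + √K/2
Q = 12 (Q = -6 + (10 - 4*-1/6*2*6) = -6 + (10 - 4*-1*⅙*2*6) = -6 + (10 - 4*(-⅙*2)*6) = -6 + (10 - (-4)*6/3) = -6 + (10 - 4*(-2)) = -6 + (10 + 8) = -6 + 18 = 12)
√(t(-41) + Q) = √((-17 + √(-41)/2) + 12) = √((-17 + (I*√41)/2) + 12) = √((-17 + I*√41/2) + 12) = √(-5 + I*√41/2)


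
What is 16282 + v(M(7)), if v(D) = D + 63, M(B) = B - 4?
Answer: 16348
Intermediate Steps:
M(B) = -4 + B
v(D) = 63 + D
16282 + v(M(7)) = 16282 + (63 + (-4 + 7)) = 16282 + (63 + 3) = 16282 + 66 = 16348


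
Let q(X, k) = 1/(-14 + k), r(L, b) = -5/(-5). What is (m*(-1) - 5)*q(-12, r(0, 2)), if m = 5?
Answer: 10/13 ≈ 0.76923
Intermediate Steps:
r(L, b) = 1 (r(L, b) = -5*(-⅕) = 1)
(m*(-1) - 5)*q(-12, r(0, 2)) = (5*(-1) - 5)/(-14 + 1) = (-5 - 5)/(-13) = -10*(-1/13) = 10/13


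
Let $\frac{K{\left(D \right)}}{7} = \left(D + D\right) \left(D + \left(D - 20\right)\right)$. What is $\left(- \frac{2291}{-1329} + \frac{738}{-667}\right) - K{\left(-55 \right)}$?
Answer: $- \frac{88732397005}{886443} \approx -1.001 \cdot 10^{5}$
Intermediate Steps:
$K{\left(D \right)} = 14 D \left(-20 + 2 D\right)$ ($K{\left(D \right)} = 7 \left(D + D\right) \left(D + \left(D - 20\right)\right) = 7 \cdot 2 D \left(D + \left(-20 + D\right)\right) = 7 \cdot 2 D \left(-20 + 2 D\right) = 14 D \left(-20 + 2 D\right)$)
$\left(- \frac{2291}{-1329} + \frac{738}{-667}\right) - K{\left(-55 \right)} = \left(- \frac{2291}{-1329} + \frac{738}{-667}\right) - 28 \left(-55\right) \left(-10 - 55\right) = \left(\left(-2291\right) \left(- \frac{1}{1329}\right) + 738 \left(- \frac{1}{667}\right)\right) - 28 \left(-55\right) \left(-65\right) = \left(\frac{2291}{1329} - \frac{738}{667}\right) - 100100 = \frac{547295}{886443} - 100100 = - \frac{88732397005}{886443}$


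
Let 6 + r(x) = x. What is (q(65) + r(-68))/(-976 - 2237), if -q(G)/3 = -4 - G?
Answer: -19/459 ≈ -0.041394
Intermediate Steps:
q(G) = 12 + 3*G (q(G) = -3*(-4 - G) = 12 + 3*G)
r(x) = -6 + x
(q(65) + r(-68))/(-976 - 2237) = ((12 + 3*65) + (-6 - 68))/(-976 - 2237) = ((12 + 195) - 74)/(-3213) = (207 - 74)*(-1/3213) = 133*(-1/3213) = -19/459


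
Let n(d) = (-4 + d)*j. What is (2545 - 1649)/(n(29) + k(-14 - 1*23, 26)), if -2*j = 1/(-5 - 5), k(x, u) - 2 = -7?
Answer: -3584/15 ≈ -238.93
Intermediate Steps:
k(x, u) = -5 (k(x, u) = 2 - 7 = -5)
j = 1/20 (j = -1/(2*(-5 - 5)) = -½/(-10) = -½*(-⅒) = 1/20 ≈ 0.050000)
n(d) = -⅕ + d/20 (n(d) = (-4 + d)*(1/20) = -⅕ + d/20)
(2545 - 1649)/(n(29) + k(-14 - 1*23, 26)) = (2545 - 1649)/((-⅕ + (1/20)*29) - 5) = 896/((-⅕ + 29/20) - 5) = 896/(5/4 - 5) = 896/(-15/4) = 896*(-4/15) = -3584/15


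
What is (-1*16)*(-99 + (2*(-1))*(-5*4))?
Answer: 944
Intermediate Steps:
(-1*16)*(-99 + (2*(-1))*(-5*4)) = -16*(-99 - 2*(-20)) = -16*(-99 + 40) = -16*(-59) = 944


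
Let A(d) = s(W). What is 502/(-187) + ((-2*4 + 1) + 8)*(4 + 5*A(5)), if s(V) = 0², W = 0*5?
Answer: 246/187 ≈ 1.3155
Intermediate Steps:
W = 0
s(V) = 0
A(d) = 0
502/(-187) + ((-2*4 + 1) + 8)*(4 + 5*A(5)) = 502/(-187) + ((-2*4 + 1) + 8)*(4 + 5*0) = 502*(-1/187) + ((-8 + 1) + 8)*(4 + 0) = -502/187 + (-7 + 8)*4 = -502/187 + 1*4 = -502/187 + 4 = 246/187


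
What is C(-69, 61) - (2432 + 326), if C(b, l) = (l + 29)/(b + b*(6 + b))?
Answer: -1966439/713 ≈ -2758.0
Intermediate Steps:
C(b, l) = (29 + l)/(b + b*(6 + b))
C(-69, 61) - (2432 + 326) = (29 + 61)/((-69)*(7 - 69)) - (2432 + 326) = -1/69*90/(-62) - 1*2758 = -1/69*(-1/62)*90 - 2758 = 15/713 - 2758 = -1966439/713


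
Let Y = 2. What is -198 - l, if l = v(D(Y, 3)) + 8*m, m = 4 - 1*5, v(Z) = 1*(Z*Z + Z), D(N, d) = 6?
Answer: -232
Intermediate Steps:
v(Z) = Z + Z² (v(Z) = 1*(Z² + Z) = 1*(Z + Z²) = Z + Z²)
m = -1 (m = 4 - 5 = -1)
l = 34 (l = 6*(1 + 6) + 8*(-1) = 6*7 - 8 = 42 - 8 = 34)
-198 - l = -198 - 1*34 = -198 - 34 = -232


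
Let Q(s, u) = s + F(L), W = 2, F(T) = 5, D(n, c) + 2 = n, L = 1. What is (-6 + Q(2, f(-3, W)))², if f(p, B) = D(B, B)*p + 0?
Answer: 1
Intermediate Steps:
D(n, c) = -2 + n
f(p, B) = p*(-2 + B) (f(p, B) = (-2 + B)*p + 0 = p*(-2 + B) + 0 = p*(-2 + B))
Q(s, u) = 5 + s (Q(s, u) = s + 5 = 5 + s)
(-6 + Q(2, f(-3, W)))² = (-6 + (5 + 2))² = (-6 + 7)² = 1² = 1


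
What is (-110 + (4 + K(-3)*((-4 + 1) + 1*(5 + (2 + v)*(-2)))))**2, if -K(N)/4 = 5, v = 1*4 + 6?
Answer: 111556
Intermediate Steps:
v = 10 (v = 4 + 6 = 10)
K(N) = -20 (K(N) = -4*5 = -20)
(-110 + (4 + K(-3)*((-4 + 1) + 1*(5 + (2 + v)*(-2)))))**2 = (-110 + (4 - 20*((-4 + 1) + 1*(5 + (2 + 10)*(-2)))))**2 = (-110 + (4 - 20*(-3 + 1*(5 + 12*(-2)))))**2 = (-110 + (4 - 20*(-3 + 1*(5 - 24))))**2 = (-110 + (4 - 20*(-3 + 1*(-19))))**2 = (-110 + (4 - 20*(-3 - 19)))**2 = (-110 + (4 - 20*(-22)))**2 = (-110 + (4 + 440))**2 = (-110 + 444)**2 = 334**2 = 111556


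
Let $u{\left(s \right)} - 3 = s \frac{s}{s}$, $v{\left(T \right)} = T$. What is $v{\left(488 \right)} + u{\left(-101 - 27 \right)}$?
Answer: $363$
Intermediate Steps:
$u{\left(s \right)} = 3 + s$ ($u{\left(s \right)} = 3 + s \frac{s}{s} = 3 + s 1 = 3 + s$)
$v{\left(488 \right)} + u{\left(-101 - 27 \right)} = 488 + \left(3 - 128\right) = 488 - 125 = 363$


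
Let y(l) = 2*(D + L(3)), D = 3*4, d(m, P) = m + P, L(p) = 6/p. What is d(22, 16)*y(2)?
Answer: 1064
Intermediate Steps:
d(m, P) = P + m
D = 12
y(l) = 28 (y(l) = 2*(12 + 6/3) = 2*(12 + 6*(1/3)) = 2*(12 + 2) = 2*14 = 28)
d(22, 16)*y(2) = (16 + 22)*28 = 38*28 = 1064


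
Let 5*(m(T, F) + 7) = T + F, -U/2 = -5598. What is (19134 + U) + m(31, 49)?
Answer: 30339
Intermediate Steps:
U = 11196 (U = -2*(-5598) = 11196)
m(T, F) = -7 + F/5 + T/5 (m(T, F) = -7 + (T + F)/5 = -7 + (F + T)/5 = -7 + (F/5 + T/5) = -7 + F/5 + T/5)
(19134 + U) + m(31, 49) = (19134 + 11196) + (-7 + (⅕)*49 + (⅕)*31) = 30330 + (-7 + 49/5 + 31/5) = 30330 + 9 = 30339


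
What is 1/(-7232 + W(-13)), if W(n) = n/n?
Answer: -1/7231 ≈ -0.00013829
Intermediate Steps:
W(n) = 1
1/(-7232 + W(-13)) = 1/(-7232 + 1) = 1/(-7231) = -1/7231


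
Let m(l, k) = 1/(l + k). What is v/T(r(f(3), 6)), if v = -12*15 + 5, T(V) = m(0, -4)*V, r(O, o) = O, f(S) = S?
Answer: 700/3 ≈ 233.33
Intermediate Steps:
m(l, k) = 1/(k + l)
T(V) = -V/4 (T(V) = V/(-4 + 0) = V/(-4) = -V/4)
v = -175 (v = -180 + 5 = -175)
v/T(r(f(3), 6)) = -175/((-¼*3)) = -175/(-¾) = -175*(-4/3) = 700/3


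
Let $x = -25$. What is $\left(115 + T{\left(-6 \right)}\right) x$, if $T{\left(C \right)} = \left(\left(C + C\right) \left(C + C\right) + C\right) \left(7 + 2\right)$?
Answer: $-33925$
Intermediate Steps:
$T{\left(C \right)} = 9 C + 36 C^{2}$ ($T{\left(C \right)} = \left(2 C 2 C + C\right) 9 = \left(4 C^{2} + C\right) 9 = \left(C + 4 C^{2}\right) 9 = 9 C + 36 C^{2}$)
$\left(115 + T{\left(-6 \right)}\right) x = \left(115 + 9 \left(-6\right) \left(1 + 4 \left(-6\right)\right)\right) \left(-25\right) = \left(115 + 9 \left(-6\right) \left(1 - 24\right)\right) \left(-25\right) = \left(115 + 9 \left(-6\right) \left(-23\right)\right) \left(-25\right) = \left(115 + 1242\right) \left(-25\right) = 1357 \left(-25\right) = -33925$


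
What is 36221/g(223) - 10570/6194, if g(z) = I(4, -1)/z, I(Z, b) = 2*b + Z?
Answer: 25015334881/6194 ≈ 4.0386e+6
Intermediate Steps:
I(Z, b) = Z + 2*b
g(z) = 2/z (g(z) = (4 + 2*(-1))/z = (4 - 2)/z = 2/z)
36221/g(223) - 10570/6194 = 36221/((2/223)) - 10570/6194 = 36221/((2*(1/223))) - 10570*1/6194 = 36221/(2/223) - 5285/3097 = 36221*(223/2) - 5285/3097 = 8077283/2 - 5285/3097 = 25015334881/6194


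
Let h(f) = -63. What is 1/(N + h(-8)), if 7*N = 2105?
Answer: 7/1664 ≈ 0.0042067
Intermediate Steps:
N = 2105/7 (N = (⅐)*2105 = 2105/7 ≈ 300.71)
1/(N + h(-8)) = 1/(2105/7 - 63) = 1/(1664/7) = 7/1664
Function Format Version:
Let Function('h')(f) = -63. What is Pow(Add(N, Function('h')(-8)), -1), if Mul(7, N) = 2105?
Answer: Rational(7, 1664) ≈ 0.0042067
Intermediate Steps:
N = Rational(2105, 7) (N = Mul(Rational(1, 7), 2105) = Rational(2105, 7) ≈ 300.71)
Pow(Add(N, Function('h')(-8)), -1) = Pow(Add(Rational(2105, 7), -63), -1) = Pow(Rational(1664, 7), -1) = Rational(7, 1664)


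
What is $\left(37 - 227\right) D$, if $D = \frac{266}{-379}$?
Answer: $\frac{50540}{379} \approx 133.35$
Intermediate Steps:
$D = - \frac{266}{379}$ ($D = 266 \left(- \frac{1}{379}\right) = - \frac{266}{379} \approx -0.70185$)
$\left(37 - 227\right) D = \left(37 - 227\right) \left(- \frac{266}{379}\right) = \left(-190\right) \left(- \frac{266}{379}\right) = \frac{50540}{379}$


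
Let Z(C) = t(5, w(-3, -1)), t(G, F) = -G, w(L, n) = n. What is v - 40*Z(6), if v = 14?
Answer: 214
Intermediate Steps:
Z(C) = -5 (Z(C) = -1*5 = -5)
v - 40*Z(6) = 14 - 40*(-5) = 14 + 200 = 214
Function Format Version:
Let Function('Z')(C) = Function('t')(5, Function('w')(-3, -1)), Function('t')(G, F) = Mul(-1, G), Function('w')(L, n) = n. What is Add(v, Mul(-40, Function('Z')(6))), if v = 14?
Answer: 214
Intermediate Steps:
Function('Z')(C) = -5 (Function('Z')(C) = Mul(-1, 5) = -5)
Add(v, Mul(-40, Function('Z')(6))) = Add(14, Mul(-40, -5)) = Add(14, 200) = 214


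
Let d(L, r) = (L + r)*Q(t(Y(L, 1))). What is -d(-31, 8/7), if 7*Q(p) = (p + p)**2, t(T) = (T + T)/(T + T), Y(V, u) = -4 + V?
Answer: 836/49 ≈ 17.061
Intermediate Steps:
t(T) = 1 (t(T) = (2*T)/((2*T)) = (2*T)*(1/(2*T)) = 1)
Q(p) = 4*p**2/7 (Q(p) = (p + p)**2/7 = (2*p)**2/7 = (4*p**2)/7 = 4*p**2/7)
d(L, r) = 4*L/7 + 4*r/7 (d(L, r) = (L + r)*((4/7)*1**2) = (L + r)*((4/7)*1) = (L + r)*(4/7) = 4*L/7 + 4*r/7)
-d(-31, 8/7) = -((4/7)*(-31) + 4*(8/7)/7) = -(-124/7 + 4*(8*(1/7))/7) = -(-124/7 + (4/7)*(8/7)) = -(-124/7 + 32/49) = -1*(-836/49) = 836/49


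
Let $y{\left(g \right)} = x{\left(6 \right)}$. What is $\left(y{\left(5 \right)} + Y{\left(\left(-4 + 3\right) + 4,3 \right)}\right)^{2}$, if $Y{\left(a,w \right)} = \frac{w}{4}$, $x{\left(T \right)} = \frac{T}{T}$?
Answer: $\frac{49}{16} \approx 3.0625$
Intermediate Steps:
$x{\left(T \right)} = 1$
$Y{\left(a,w \right)} = \frac{w}{4}$ ($Y{\left(a,w \right)} = w \frac{1}{4} = \frac{w}{4}$)
$y{\left(g \right)} = 1$
$\left(y{\left(5 \right)} + Y{\left(\left(-4 + 3\right) + 4,3 \right)}\right)^{2} = \left(1 + \frac{1}{4} \cdot 3\right)^{2} = \left(1 + \frac{3}{4}\right)^{2} = \left(\frac{7}{4}\right)^{2} = \frac{49}{16}$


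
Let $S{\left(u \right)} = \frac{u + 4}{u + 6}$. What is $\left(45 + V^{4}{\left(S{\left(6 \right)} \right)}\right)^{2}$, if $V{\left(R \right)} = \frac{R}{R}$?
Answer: $2116$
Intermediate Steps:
$S{\left(u \right)} = \frac{4 + u}{6 + u}$
$V{\left(R \right)} = 1$
$\left(45 + V^{4}{\left(S{\left(6 \right)} \right)}\right)^{2} = \left(45 + 1^{4}\right)^{2} = \left(45 + 1\right)^{2} = 46^{2} = 2116$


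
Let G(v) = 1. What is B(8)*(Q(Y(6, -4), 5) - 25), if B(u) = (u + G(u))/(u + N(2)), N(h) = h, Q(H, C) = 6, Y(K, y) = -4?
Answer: -171/10 ≈ -17.100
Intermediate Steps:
B(u) = (1 + u)/(2 + u) (B(u) = (u + 1)/(u + 2) = (1 + u)/(2 + u))
B(8)*(Q(Y(6, -4), 5) - 25) = ((1 + 8)/(2 + 8))*(6 - 25) = (9/10)*(-19) = -171/10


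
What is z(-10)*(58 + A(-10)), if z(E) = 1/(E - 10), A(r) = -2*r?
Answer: -39/10 ≈ -3.9000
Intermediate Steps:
z(E) = 1/(-10 + E)
z(-10)*(58 + A(-10)) = (58 - 2*(-10))/(-10 - 10) = (58 + 20)/(-20) = -1/20*78 = -39/10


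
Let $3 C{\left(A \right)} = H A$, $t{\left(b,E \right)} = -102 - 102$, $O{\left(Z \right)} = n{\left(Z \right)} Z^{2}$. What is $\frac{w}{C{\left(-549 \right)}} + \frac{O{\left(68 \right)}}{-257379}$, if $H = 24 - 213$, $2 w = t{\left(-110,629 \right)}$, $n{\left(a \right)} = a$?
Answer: $- \frac{1211279138}{989107497} \approx -1.2246$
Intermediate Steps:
$O{\left(Z \right)} = Z^{3}$ ($O{\left(Z \right)} = Z Z^{2} = Z^{3}$)
$t{\left(b,E \right)} = -204$
$w = -102$ ($w = \frac{1}{2} \left(-204\right) = -102$)
$H = -189$
$C{\left(A \right)} = - 63 A$ ($C{\left(A \right)} = \frac{\left(-189\right) A}{3} = - 63 A$)
$\frac{w}{C{\left(-549 \right)}} + \frac{O{\left(68 \right)}}{-257379} = - \frac{102}{\left(-63\right) \left(-549\right)} + \frac{68^{3}}{-257379} = - \frac{102}{34587} + 314432 \left(- \frac{1}{257379}\right) = \left(-102\right) \frac{1}{34587} - \frac{314432}{257379} = - \frac{34}{11529} - \frac{314432}{257379} = - \frac{1211279138}{989107497}$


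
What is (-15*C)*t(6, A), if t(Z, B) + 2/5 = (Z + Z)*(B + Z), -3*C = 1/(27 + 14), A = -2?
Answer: 238/41 ≈ 5.8049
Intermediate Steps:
C = -1/123 (C = -1/(3*(27 + 14)) = -1/3/41 = -1/3*1/41 = -1/123 ≈ -0.0081301)
t(Z, B) = -2/5 + 2*Z*(B + Z) (t(Z, B) = -2/5 + (Z + Z)*(B + Z) = -2/5 + (2*Z)*(B + Z) = -2/5 + 2*Z*(B + Z))
(-15*C)*t(6, A) = (-15*(-1/123))*(-2/5 + 2*6**2 + 2*(-2)*6) = 5*(-2/5 + 2*36 - 24)/41 = 5*(-2/5 + 72 - 24)/41 = (5/41)*(238/5) = 238/41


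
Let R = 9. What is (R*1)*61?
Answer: 549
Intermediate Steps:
(R*1)*61 = (9*1)*61 = 9*61 = 549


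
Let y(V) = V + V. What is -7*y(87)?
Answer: -1218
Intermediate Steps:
y(V) = 2*V
-7*y(87) = -14*87 = -7*174 = -1218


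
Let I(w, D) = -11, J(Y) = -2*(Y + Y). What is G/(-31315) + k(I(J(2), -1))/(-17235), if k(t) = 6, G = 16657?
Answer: -19151419/35980935 ≈ -0.53227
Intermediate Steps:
J(Y) = -4*Y
G/(-31315) + k(I(J(2), -1))/(-17235) = 16657/(-31315) + 6/(-17235) = 16657*(-1/31315) + 6*(-1/17235) = -16657/31315 - 2/5745 = -19151419/35980935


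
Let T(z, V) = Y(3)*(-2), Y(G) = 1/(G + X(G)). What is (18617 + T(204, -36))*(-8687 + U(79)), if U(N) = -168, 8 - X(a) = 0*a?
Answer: -164851925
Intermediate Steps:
X(a) = 8 (X(a) = 8 - 0*a = 8 - 1*0 = 8 + 0 = 8)
Y(G) = 1/(8 + G) (Y(G) = 1/(G + 8) = 1/(8 + G))
T(z, V) = -2/11 (T(z, V) = -2/(8 + 3) = -2/11)
(18617 + T(204, -36))*(-8687 + U(79)) = (18617 - 2/11)*(-8687 - 168) = (204785/11)*(-8855) = -164851925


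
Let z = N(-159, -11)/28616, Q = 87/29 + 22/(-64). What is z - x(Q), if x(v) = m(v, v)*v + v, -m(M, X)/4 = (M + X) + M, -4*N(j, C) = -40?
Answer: 75099435/915712 ≈ 82.012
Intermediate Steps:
N(j, C) = 10 (N(j, C) = -1/4*(-40) = 10)
m(M, X) = -8*M - 4*X (m(M, X) = -4*((M + X) + M) = -4*(X + 2*M) = -8*M - 4*X)
Q = 85/32 (Q = 87*(1/29) + 22*(-1/64) = 3 - 11/32 = 85/32 ≈ 2.6563)
x(v) = v - 12*v**2 (x(v) = (-8*v - 4*v)*v + v = (-12*v)*v + v = -12*v**2 + v = v - 12*v**2)
z = 5/14308 (z = 10/28616 = 10*(1/28616) = 5/14308 ≈ 0.00034946)
z - x(Q) = 5/14308 - 85*(1 - 12*85/32)/32 = 5/14308 - 85*(1 - 255/8)/32 = 5/14308 - 85*(-247)/(32*8) = 5/14308 - 1*(-20995/256) = 5/14308 + 20995/256 = 75099435/915712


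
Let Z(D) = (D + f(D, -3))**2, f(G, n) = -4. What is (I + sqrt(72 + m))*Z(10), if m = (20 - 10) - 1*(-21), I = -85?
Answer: -3060 + 36*sqrt(103) ≈ -2694.6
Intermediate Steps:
Z(D) = (-4 + D)**2 (Z(D) = (D - 4)**2 = (-4 + D)**2)
m = 31 (m = 10 + 21 = 31)
(I + sqrt(72 + m))*Z(10) = (-85 + sqrt(72 + 31))*(-4 + 10)**2 = (-85 + sqrt(103))*6**2 = (-85 + sqrt(103))*36 = -3060 + 36*sqrt(103)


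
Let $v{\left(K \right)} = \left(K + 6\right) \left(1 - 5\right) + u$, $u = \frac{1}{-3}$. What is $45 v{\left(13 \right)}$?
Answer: $-3435$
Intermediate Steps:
$u = - \frac{1}{3} \approx -0.33333$
$v{\left(K \right)} = - \frac{73}{3} - 4 K$ ($v{\left(K \right)} = \left(K + 6\right) \left(1 - 5\right) - \frac{1}{3} = \left(6 + K\right) \left(-4\right) - \frac{1}{3} = \left(-24 - 4 K\right) - \frac{1}{3} = - \frac{73}{3} - 4 K$)
$45 v{\left(13 \right)} = 45 \left(- \frac{73}{3} - 52\right) = 45 \left(- \frac{229}{3}\right) = -3435$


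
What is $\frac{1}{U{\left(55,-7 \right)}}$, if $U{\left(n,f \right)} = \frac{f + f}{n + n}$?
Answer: $- \frac{55}{7} \approx -7.8571$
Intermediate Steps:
$U{\left(n,f \right)} = \frac{f}{n}$ ($U{\left(n,f \right)} = \frac{2 f}{2 n} = 2 f \frac{1}{2 n} = \frac{f}{n}$)
$\frac{1}{U{\left(55,-7 \right)}} = \frac{1}{\left(-7\right) \frac{1}{55}} = \frac{1}{- \frac{7}{55}} = - \frac{55}{7}$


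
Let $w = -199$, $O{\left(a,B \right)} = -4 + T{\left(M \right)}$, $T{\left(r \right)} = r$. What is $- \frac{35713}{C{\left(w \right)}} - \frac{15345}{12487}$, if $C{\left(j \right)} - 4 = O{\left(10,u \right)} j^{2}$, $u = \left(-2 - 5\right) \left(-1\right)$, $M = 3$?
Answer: $- \frac{161667734}{494447739} \approx -0.32697$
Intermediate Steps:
$u = 7$ ($u = \left(-7\right) \left(-1\right) = 7$)
$O{\left(a,B \right)} = -1$ ($O{\left(a,B \right)} = -4 + 3 = -1$)
$C{\left(j \right)} = 4 - j^{2}$
$- \frac{35713}{C{\left(w \right)}} - \frac{15345}{12487} = - \frac{35713}{4 - \left(-199\right)^{2}} - \frac{15345}{12487} = - \frac{35713}{4 - 39601} - \frac{15345}{12487} = - \frac{35713}{-39597} - \frac{15345}{12487} = \left(-35713\right) \left(- \frac{1}{39597}\right) - \frac{15345}{12487} = \frac{35713}{39597} - \frac{15345}{12487} = - \frac{161667734}{494447739}$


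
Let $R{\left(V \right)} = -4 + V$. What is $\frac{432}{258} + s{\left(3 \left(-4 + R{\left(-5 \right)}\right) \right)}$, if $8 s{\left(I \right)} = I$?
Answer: $- \frac{1101}{344} \approx -3.2006$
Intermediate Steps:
$s{\left(I \right)} = \frac{I}{8}$
$\frac{432}{258} + s{\left(3 \left(-4 + R{\left(-5 \right)}\right) \right)} = \frac{432}{258} + \frac{3 \left(-4 - 9\right)}{8} = 432 \cdot \frac{1}{258} + \frac{3 \left(-4 - 9\right)}{8} = \frac{72}{43} + \frac{3 \left(-13\right)}{8} = \frac{72}{43} + \frac{1}{8} \left(-39\right) = \frac{72}{43} - \frac{39}{8} = - \frac{1101}{344}$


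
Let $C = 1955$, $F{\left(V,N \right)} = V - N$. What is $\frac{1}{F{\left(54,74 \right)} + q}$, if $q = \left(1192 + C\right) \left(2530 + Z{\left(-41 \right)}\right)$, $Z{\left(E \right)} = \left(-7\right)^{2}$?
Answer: $\frac{1}{8116093} \approx 1.2321 \cdot 10^{-7}$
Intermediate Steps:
$Z{\left(E \right)} = 49$
$q = 8116113$ ($q = \left(1192 + 1955\right) \left(2530 + 49\right) = 3147 \cdot 2579 = 8116113$)
$\frac{1}{F{\left(54,74 \right)} + q} = \frac{1}{\left(54 - 74\right) + 8116113} = \frac{1}{-20 + 8116113} = \frac{1}{8116093}$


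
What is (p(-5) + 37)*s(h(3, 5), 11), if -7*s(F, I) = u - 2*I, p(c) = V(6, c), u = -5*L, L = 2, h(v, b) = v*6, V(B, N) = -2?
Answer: 160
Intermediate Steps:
h(v, b) = 6*v
u = -10 (u = -5*2 = -10)
p(c) = -2
s(F, I) = 10/7 + 2*I/7 (s(F, I) = -(-10 - 2*I)/7 = 10/7 + 2*I/7)
(p(-5) + 37)*s(h(3, 5), 11) = (-2 + 37)*(10/7 + (2/7)*11) = 35*(10/7 + 22/7) = 35*(32/7) = 160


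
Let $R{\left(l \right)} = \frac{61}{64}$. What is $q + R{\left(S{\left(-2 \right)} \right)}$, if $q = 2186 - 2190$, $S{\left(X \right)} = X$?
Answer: $- \frac{195}{64} \approx -3.0469$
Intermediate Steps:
$R{\left(l \right)} = \frac{61}{64}$ ($R{\left(l \right)} = 61 \cdot \frac{1}{64} = \frac{61}{64}$)
$q = -4$
$q + R{\left(S{\left(-2 \right)} \right)} = -4 + \frac{61}{64} = - \frac{195}{64}$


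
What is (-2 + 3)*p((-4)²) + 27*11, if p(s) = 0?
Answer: 297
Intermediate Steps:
(-2 + 3)*p((-4)²) + 27*11 = (-2 + 3)*0 + 27*11 = 1*0 + 297 = 0 + 297 = 297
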